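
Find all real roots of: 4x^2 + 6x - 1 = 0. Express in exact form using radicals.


Using the quadratic formula: x = (-b ± sqrt(b^2 - 4ac)) / (2a)
Here a = 4, b = 6, c = -1
Discriminant = b^2 - 4ac = 6^2 - 4(4)(-1) = 36 + 16 = 52
Since discriminant = 52 > 0, there are two real roots.
x = (-6 ± 2*sqrt(13)) / 8
Simplifying: x = (-3 ± sqrt(13)) / 4
Numerically: x ≈ 0.1514 or x ≈ -1.6514

x = (-3 + sqrt(13)) / 4 or x = (-3 - sqrt(13)) / 4


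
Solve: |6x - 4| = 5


An absolute value equation |expr| = 5 gives two cases:
Case 1: 6x - 4 = 5
  6x = 9, so x = 3/2
Case 2: 6x - 4 = -5
  6x = -1, so x = -1/6

x = -1/6, x = 3/2


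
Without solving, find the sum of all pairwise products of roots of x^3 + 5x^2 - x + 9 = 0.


By Vieta's formulas for x^3 + bx^2 + cx + d = 0:
  r1 + r2 + r3 = -b/a = -5
  r1*r2 + r1*r3 + r2*r3 = c/a = -1
  r1*r2*r3 = -d/a = -9


Sum of pairwise products = -1


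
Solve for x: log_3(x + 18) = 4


Convert to exponential form: x + 18 = 3^4 = 81
x = 81 - 18 = 63
Check: log_3(63 + 18) = log_3(81) = log_3(81) = 4 ✓

x = 63


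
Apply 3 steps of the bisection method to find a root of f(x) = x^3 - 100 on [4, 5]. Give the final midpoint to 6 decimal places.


f(x) = x^3 - 100
f(4) = -36 < 0
f(5) = 25 > 0

Step 1: midpoint = (4.000000 + 5.000000)/2 = 4.500000
  f(4.500000) = -8.875000
  f(mid) < 0, so root is in [4.500000, 5.000000]

Step 2: midpoint = (4.500000 + 5.000000)/2 = 4.750000
  f(4.750000) = 7.171875
  f(mid) > 0, so root is in [4.500000, 4.750000]

Step 3: midpoint = (4.500000 + 4.750000)/2 = 4.625000
  f(4.625000) = -1.068359
  f(mid) < 0, so root is in [4.625000, 4.750000]

midpoint = 4.625000


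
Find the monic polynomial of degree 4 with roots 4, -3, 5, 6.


A monic polynomial with roots 4, -3, 5, 6 is:
p(x) = (x - 4)(x + 3)(x - 5)(x - 6)
After multiplying by (x - 4): x - 4
After multiplying by (x + 3): x^2 - x - 12
After multiplying by (x - 5): x^3 - 6x^2 - 7x + 60
After multiplying by (x - 6): x^4 - 12x^3 + 29x^2 + 102x - 360

x^4 - 12x^3 + 29x^2 + 102x - 360


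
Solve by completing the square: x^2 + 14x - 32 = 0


Start: x^2 + 14x - 32 = 0
Move constant: x^2 + 14x = 32
Half of 14 is 7, squared is 49
Add 49 to both sides: x^2 + 14x + 49 = 81
(x + 7)^2 = 81
x + 7 = ±9
x = -7 + 9 = 2 or x = -7 - 9 = -16

x = -16, x = 2


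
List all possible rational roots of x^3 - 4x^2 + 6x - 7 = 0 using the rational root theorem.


Rational root theorem: possible roots are ±p/q where:
  p divides the constant term (-7): p ∈ {1, 7}
  q divides the leading coefficient (1): q ∈ {1}

All possible rational roots: -7, -1, 1, 7

-7, -1, 1, 7


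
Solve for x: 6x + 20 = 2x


Starting with: 6x + 20 = 2x
Move all x terms to left: (6 - 2)x = 0 - 20
Simplify: 4x = -20
Divide both sides by 4: x = -5

x = -5


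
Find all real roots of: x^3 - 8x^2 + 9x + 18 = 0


Let p(x) = x^3 - 8x^2 + 9x + 18. By the rational root theorem (leading coefficient 1), any rational root is an integer divisor of 18: try ±1, ±2, ... in turn.
Test x = 1: value = 20 ≠ 0.
Test x = -1: value = 0 ✓, so (x + 1) is a factor.
Synthetic division by (x + 1): bring down 1; 1(-1) - 8 = -9; (-9)(-1) + 9 = 18; 18(-1) + 18 = 0 → quotient x^2 - 9x + 18, remainder 0.
Solve the quadratic x^2 - 9x + 18 = 0: discriminant = (-9)^2 - 4(1)(18) = 81 - 72 = 9.
sqrt(9) = 3, so x = (9 ± 3)/2: x = 6 or x = 3.

x = -1, x = 3, x = 6


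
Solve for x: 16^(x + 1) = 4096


Express both sides with the same base.
4096 = 16^3
Since the bases match, equate exponents: x + 1 = 3
So x = 3 - (1) = 2

x = 2


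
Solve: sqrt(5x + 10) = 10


Square both sides: 5x + 10 = 10^2 = 100
5x = 100 - 10 = 90
x = 18
Check: sqrt(5*18 + 10) = sqrt(100) = 10 ✓

x = 18


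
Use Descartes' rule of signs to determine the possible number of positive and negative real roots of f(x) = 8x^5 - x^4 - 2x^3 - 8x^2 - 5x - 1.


Descartes' rule of signs:

For positive roots, count sign changes in f(x) = 8x^5 - x^4 - 2x^3 - 8x^2 - 5x - 1:
Signs of coefficients: +, -, -, -, -, -
Number of sign changes: 1
Possible positive real roots: 1

For negative roots, examine f(-x) = -8x^5 - x^4 + 2x^3 - 8x^2 + 5x - 1:
Signs of coefficients: -, -, +, -, +, -
Number of sign changes: 4
Possible negative real roots: 4, 2, 0

Positive roots: 1; Negative roots: 4 or 2 or 0


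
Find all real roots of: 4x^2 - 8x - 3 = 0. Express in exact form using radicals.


Using the quadratic formula: x = (-b ± sqrt(b^2 - 4ac)) / (2a)
Here a = 4, b = -8, c = -3
Discriminant = b^2 - 4ac = (-8)^2 - 4(4)(-3) = 64 + 48 = 112
Since discriminant = 112 > 0, there are two real roots.
x = (8 ± 4*sqrt(7)) / 8
Simplifying: x = (2 ± sqrt(7)) / 2
Numerically: x ≈ 2.3229 or x ≈ -0.3229

x = (2 + sqrt(7)) / 2 or x = (2 - sqrt(7)) / 2


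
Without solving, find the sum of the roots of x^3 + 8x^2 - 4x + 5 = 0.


By Vieta's formulas for x^3 + bx^2 + cx + d = 0:
  r1 + r2 + r3 = -b/a = -8
  r1*r2 + r1*r3 + r2*r3 = c/a = -4
  r1*r2*r3 = -d/a = -5


Sum = -8


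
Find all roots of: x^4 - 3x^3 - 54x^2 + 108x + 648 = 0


Let p(x) = x^4 - 3x^3 - 54x^2 + 108x + 648. By the rational root theorem (leading coefficient 1), any rational root is an integer divisor of 648: try ±1, ±2, ... in turn.
Test x = 1: value = 700 ≠ 0.
Test x = -1: value = 490 ≠ 0.
Test x = 2: value = 640 ≠ 0.
Test x = -2: value = 256 ≠ 0.
Test x = 3: value = 486 ≠ 0.
Test x = -3: value = 0 ✓, so (x + 3) is a factor.
Synthetic division by (x + 3): bring down 1; 1(-3) - 3 = -6; (-6)(-3) - 54 = -36; (-36)(-3) + 108 = 216; 216(-3) + 648 = 0 → quotient x^3 - 6x^2 - 36x + 216, remainder 0.
Continue with the quotient x^3 - 6x^2 - 36x + 216 (candidates must divide 216; re-test x = -3 first in case it repeats).
Test x = -3: value = 243 ≠ 0.
Test x = 4: value = 40 ≠ 0.
Test x = -4: value = 200 ≠ 0.
Test x = 6: value = 0 ✓, so (x - 6) is a factor.
Synthetic division by (x - 6): bring down 1; 1(6) - 6 = 0; 0(6) - 36 = -36; (-36)(6) + 216 = 0 → quotient x^2 - 36, remainder 0.
Solve the quadratic x^2 - 36 = 0: discriminant = 0^2 - 4(1)(-36) = 0 + 144 = 144.
sqrt(144) = 12, so x = (0 ± 12)/2: x = 6 or x = -6.
Collecting all roots found:

x = -6, x = -3, x = 6 (multiplicity 2)


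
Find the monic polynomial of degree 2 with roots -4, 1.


A monic polynomial with roots -4, 1 is:
p(x) = (x + 4)(x - 1)
After multiplying by (x + 4): x + 4
After multiplying by (x - 1): x^2 + 3x - 4

x^2 + 3x - 4


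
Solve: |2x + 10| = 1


An absolute value equation |expr| = 1 gives two cases:
Case 1: 2x + 10 = 1
  2x = -9, so x = -9/2
Case 2: 2x + 10 = -1
  2x = -11, so x = -11/2

x = -11/2, x = -9/2


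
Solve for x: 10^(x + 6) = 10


Express both sides with the same base.
10 = 10^1
Since the bases match, equate exponents: x + 6 = 1
So x = 1 - (6) = -5

x = -5


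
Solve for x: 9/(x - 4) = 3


Multiply both sides by (x - 4): 9 = 3(x - 4)
Distribute: 9 = 3x - 12
3x = 9 + 12 = 21
x = 7

x = 7


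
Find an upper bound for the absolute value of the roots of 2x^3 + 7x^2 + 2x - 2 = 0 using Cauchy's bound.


Cauchy's bound: all roots r satisfy |r| <= 1 + max(|a_i/a_n|) for i = 0,...,n-1
where a_n is the leading coefficient.

Coefficients: [2, 7, 2, -2]
Leading coefficient a_n = 2
Ratios |a_i/a_n|: 7/2, 1, 1
Maximum ratio: 7/2
Cauchy's bound: |r| <= 1 + 7/2 = 9/2

Upper bound = 9/2


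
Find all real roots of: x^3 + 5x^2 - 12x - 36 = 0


Let p(x) = x^3 + 5x^2 - 12x - 36. By the rational root theorem (leading coefficient 1), any rational root is an integer divisor of 36: try ±1, ±2, ... in turn.
Test x = 1: value = -42 ≠ 0.
Test x = -1: value = -20 ≠ 0.
Test x = 2: value = -32 ≠ 0.
Test x = -2: value = 0 ✓, so (x + 2) is a factor.
Synthetic division by (x + 2): bring down 1; 1(-2) + 5 = 3; 3(-2) - 12 = -18; (-18)(-2) - 36 = 0 → quotient x^2 + 3x - 18, remainder 0.
Solve the quadratic x^2 + 3x - 18 = 0: discriminant = 3^2 - 4(1)(-18) = 9 + 72 = 81.
sqrt(81) = 9, so x = (-3 ± 9)/2: x = 3 or x = -6.

x = -6, x = -2, x = 3


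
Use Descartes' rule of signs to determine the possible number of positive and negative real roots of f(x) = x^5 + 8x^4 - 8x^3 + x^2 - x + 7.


Descartes' rule of signs:

For positive roots, count sign changes in f(x) = x^5 + 8x^4 - 8x^3 + x^2 - x + 7:
Signs of coefficients: +, +, -, +, -, +
Number of sign changes: 4
Possible positive real roots: 4, 2, 0

For negative roots, examine f(-x) = -x^5 + 8x^4 + 8x^3 + x^2 + x + 7:
Signs of coefficients: -, +, +, +, +, +
Number of sign changes: 1
Possible negative real roots: 1

Positive roots: 4 or 2 or 0; Negative roots: 1


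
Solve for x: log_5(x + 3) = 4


Convert to exponential form: x + 3 = 5^4 = 625
x = 625 - 3 = 622
Check: log_5(622 + 3) = log_5(625) = log_5(625) = 4 ✓

x = 622


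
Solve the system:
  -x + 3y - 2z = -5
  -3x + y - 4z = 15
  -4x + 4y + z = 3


Using Cramer's rule. Expand each determinant along the first row.
D  = (-1)*[1*1 - (-4)*4] - 3*[(-3)*1 - (-4)*(-4)] + (-2)*[(-3)*4 - 1*(-4)]
  = (-1)*(17) - 3*(-19) + (-2)*(-8) = 56
Dx = (-5)*[1*1 - (-4)*4] - 3*[15*1 - (-4)*3] + (-2)*[15*4 - 1*3]
  = (-5)*(17) - 3*(27) + (-2)*(57) = -280
Dy = (-1)*[15*1 - (-4)*3] - (-5)*[(-3)*1 - (-4)*(-4)] + (-2)*[(-3)*3 - 15*(-4)]
  = (-1)*(27) - (-5)*(-19) + (-2)*(51) = -224
Dz = (-1)*[1*3 - 15*4] - 3*[(-3)*3 - 15*(-4)] + (-5)*[(-3)*4 - 1*(-4)]
  = (-1)*(-57) - 3*(51) + (-5)*(-8) = -56
x = Dx/D = -280/56 = -5, y = Dy/D = -224/56 = -4, z = Dz/D = -56/56 = -1
Check eq1: (-1)(-5) + (3)(-4) + (-2)(-1) = -5 = -5 ✓
Check eq2: (-3)(-5) + (1)(-4) + (-4)(-1) = 15 = 15 ✓
Check eq3: (-4)(-5) + (4)(-4) + (1)(-1) = 3 = 3 ✓

x = -5, y = -4, z = -1


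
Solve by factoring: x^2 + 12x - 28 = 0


We need two numbers that multiply to -28 and add to 12.
Those numbers are -2 and 14 (since (-2) * 14 = -28 and (-2) + 14 = 12).
So x^2 + 12x - 28 = (x - 2)(x + 14) = 0
Setting each factor to zero: x = 2 or x = -14

x = -14, x = 2


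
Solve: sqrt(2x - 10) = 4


Square both sides: 2x - 10 = 4^2 = 16
2x = 16 + 10 = 26
x = 13
Check: sqrt(2*13 - 10) = sqrt(16) = 4 ✓

x = 13


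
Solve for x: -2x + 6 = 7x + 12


Starting with: -2x + 6 = 7x + 12
Move all x terms to left: (-2 - 7)x = 12 - 6
Simplify: -9x = 6
Divide both sides by -9: x = -2/3

x = -2/3


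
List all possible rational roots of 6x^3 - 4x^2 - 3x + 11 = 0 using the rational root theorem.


Rational root theorem: possible roots are ±p/q where:
  p divides the constant term (11): p ∈ {1, 11}
  q divides the leading coefficient (6): q ∈ {1, 2, 3, 6}

All possible rational roots: -11, -11/2, -11/3, -11/6, -1, -1/2, -1/3, -1/6, 1/6, 1/3, 1/2, 1, 11/6, 11/3, 11/2, 11

-11, -11/2, -11/3, -11/6, -1, -1/2, -1/3, -1/6, 1/6, 1/3, 1/2, 1, 11/6, 11/3, 11/2, 11


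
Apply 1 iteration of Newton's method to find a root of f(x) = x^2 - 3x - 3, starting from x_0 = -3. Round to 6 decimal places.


Newton's method: x_(n+1) = x_n - f(x_n)/f'(x_n)
f(x) = x^2 - 3x - 3
f'(x) = 2x - 3

Iteration 1:
  f(-3.000000) = 15.000000
  f'(-3.000000) = -9.000000
  x_1 = -3.000000 - (15.000000)/(-9.000000) = -1.333333

x_1 = -1.333333


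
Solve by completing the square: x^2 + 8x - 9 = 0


Start: x^2 + 8x - 9 = 0
Move constant: x^2 + 8x = 9
Half of 8 is 4, squared is 16
Add 16 to both sides: x^2 + 8x + 16 = 25
(x + 4)^2 = 25
x + 4 = ±5
x = -4 + 5 = 1 or x = -4 - 5 = -9

x = -9, x = 1


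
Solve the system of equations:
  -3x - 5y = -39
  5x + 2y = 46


Using Cramer's rule:
Determinant D = (-3)(2) - (5)(-5) = -6 + 25 = 19
Dx = (-39)(2) - (46)(-5) = -78 + 230 = 152
Dy = (-3)(46) - (5)(-39) = -138 + 195 = 57
x = Dx/D = 152/19 = 8
y = Dy/D = 57/19 = 3

x = 8, y = 3


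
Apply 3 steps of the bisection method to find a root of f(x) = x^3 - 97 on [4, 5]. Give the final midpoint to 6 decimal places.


f(x) = x^3 - 97
f(4) = -33 < 0
f(5) = 28 > 0

Step 1: midpoint = (4.000000 + 5.000000)/2 = 4.500000
  f(4.500000) = -5.875000
  f(mid) < 0, so root is in [4.500000, 5.000000]

Step 2: midpoint = (4.500000 + 5.000000)/2 = 4.750000
  f(4.750000) = 10.171875
  f(mid) > 0, so root is in [4.500000, 4.750000]

Step 3: midpoint = (4.500000 + 4.750000)/2 = 4.625000
  f(4.625000) = 1.931641
  f(mid) > 0, so root is in [4.500000, 4.625000]

midpoint = 4.625000


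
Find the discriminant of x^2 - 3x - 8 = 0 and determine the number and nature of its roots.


For ax^2 + bx + c = 0, discriminant D = b^2 - 4ac
Here a = 1, b = -3, c = -8
D = (-3)^2 - 4(1)(-8) = 9 + 32 = 41

D = 41 > 0 but not a perfect square
The equation has 2 distinct real irrational roots.

Discriminant = 41, 2 distinct real irrational roots


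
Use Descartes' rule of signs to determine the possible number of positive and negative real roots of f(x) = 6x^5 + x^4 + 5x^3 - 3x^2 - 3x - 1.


Descartes' rule of signs:

For positive roots, count sign changes in f(x) = 6x^5 + x^4 + 5x^3 - 3x^2 - 3x - 1:
Signs of coefficients: +, +, +, -, -, -
Number of sign changes: 1
Possible positive real roots: 1

For negative roots, examine f(-x) = -6x^5 + x^4 - 5x^3 - 3x^2 + 3x - 1:
Signs of coefficients: -, +, -, -, +, -
Number of sign changes: 4
Possible negative real roots: 4, 2, 0

Positive roots: 1; Negative roots: 4 or 2 or 0


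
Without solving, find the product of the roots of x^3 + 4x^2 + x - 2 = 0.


By Vieta's formulas for x^3 + bx^2 + cx + d = 0:
  r1 + r2 + r3 = -b/a = -4
  r1*r2 + r1*r3 + r2*r3 = c/a = 1
  r1*r2*r3 = -d/a = 2


Product = 2


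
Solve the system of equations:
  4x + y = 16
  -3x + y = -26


Using Cramer's rule:
Determinant D = (4)(1) - (-3)(1) = 4 + 3 = 7
Dx = (16)(1) - (-26)(1) = 16 + 26 = 42
Dy = (4)(-26) - (-3)(16) = -104 + 48 = -56
x = Dx/D = 42/7 = 6
y = Dy/D = -56/7 = -8

x = 6, y = -8


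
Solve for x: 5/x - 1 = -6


Subtract -1 from both sides: 5/x = -5
Multiply both sides by x: 5 = -5 * x
Divide by -5: x = -1

x = -1


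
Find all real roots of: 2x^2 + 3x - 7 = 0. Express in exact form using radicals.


Using the quadratic formula: x = (-b ± sqrt(b^2 - 4ac)) / (2a)
Here a = 2, b = 3, c = -7
Discriminant = b^2 - 4ac = 3^2 - 4(2)(-7) = 9 + 56 = 65
Since discriminant = 65 > 0, there are two real roots.
x = (-3 ± sqrt(65)) / 4
Numerically: x ≈ 1.2656 or x ≈ -2.7656

x = (-3 + sqrt(65)) / 4 or x = (-3 - sqrt(65)) / 4


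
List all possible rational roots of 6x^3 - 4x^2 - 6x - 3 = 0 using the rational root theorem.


Rational root theorem: possible roots are ±p/q where:
  p divides the constant term (-3): p ∈ {1, 3}
  q divides the leading coefficient (6): q ∈ {1, 2, 3, 6}

All possible rational roots: -3, -3/2, -1, -1/2, -1/3, -1/6, 1/6, 1/3, 1/2, 1, 3/2, 3

-3, -3/2, -1, -1/2, -1/3, -1/6, 1/6, 1/3, 1/2, 1, 3/2, 3


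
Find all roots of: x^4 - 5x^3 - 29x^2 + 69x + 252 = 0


Let p(x) = x^4 - 5x^3 - 29x^2 + 69x + 252. By the rational root theorem (leading coefficient 1), any rational root is an integer divisor of 252: try ±1, ±2, ... in turn.
Test x = 1: value = 288 ≠ 0.
Test x = -1: value = 160 ≠ 0.
Test x = 2: value = 250 ≠ 0.
Test x = -2: value = 54 ≠ 0.
Test x = 3: value = 144 ≠ 0.
Test x = -3: value = 0 ✓, so (x + 3) is a factor.
Synthetic division by (x + 3): bring down 1; 1(-3) - 5 = -8; (-8)(-3) - 29 = -5; (-5)(-3) + 69 = 84; 84(-3) + 252 = 0 → quotient x^3 - 8x^2 - 5x + 84, remainder 0.
Continue with the quotient x^3 - 8x^2 - 5x + 84 (candidates must divide 84; re-test x = -3 first in case it repeats).
Test x = -3: value = 0 ✓, so (x + 3) is a factor.
Synthetic division by (x + 3): bring down 1; 1(-3) - 8 = -11; (-11)(-3) - 5 = 28; 28(-3) + 84 = 0 → quotient x^2 - 11x + 28, remainder 0.
Solve the quadratic x^2 - 11x + 28 = 0: discriminant = (-11)^2 - 4(1)(28) = 121 - 112 = 9.
sqrt(9) = 3, so x = (11 ± 3)/2: x = 7 or x = 4.
Collecting all roots found:

x = -3 (multiplicity 2), x = 4, x = 7


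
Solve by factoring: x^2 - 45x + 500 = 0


We need two numbers that multiply to 500 and add to -45.
Those numbers are -20 and -25 (since (-20) * (-25) = 500 and (-20) + (-25) = -45).
So x^2 - 45x + 500 = (x - 20)(x - 25) = 0
Setting each factor to zero: x = 20 or x = 25

x = 20, x = 25


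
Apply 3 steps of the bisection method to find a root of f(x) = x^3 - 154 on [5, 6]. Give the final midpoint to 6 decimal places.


f(x) = x^3 - 154
f(5) = -29 < 0
f(6) = 62 > 0

Step 1: midpoint = (5.000000 + 6.000000)/2 = 5.500000
  f(5.500000) = 12.375000
  f(mid) > 0, so root is in [5.000000, 5.500000]

Step 2: midpoint = (5.000000 + 5.500000)/2 = 5.250000
  f(5.250000) = -9.296875
  f(mid) < 0, so root is in [5.250000, 5.500000]

Step 3: midpoint = (5.250000 + 5.500000)/2 = 5.375000
  f(5.375000) = 1.287109
  f(mid) > 0, so root is in [5.250000, 5.375000]

midpoint = 5.375000


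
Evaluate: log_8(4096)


We need the exponent such that 8^? = 4096
8^4 = 4096
Therefore log_8(4096) = 4

4


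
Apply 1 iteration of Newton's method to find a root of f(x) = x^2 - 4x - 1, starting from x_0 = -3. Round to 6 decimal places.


Newton's method: x_(n+1) = x_n - f(x_n)/f'(x_n)
f(x) = x^2 - 4x - 1
f'(x) = 2x - 4

Iteration 1:
  f(-3.000000) = 20.000000
  f'(-3.000000) = -10.000000
  x_1 = -3.000000 - (20.000000)/(-10.000000) = -1.000000

x_1 = -1.000000


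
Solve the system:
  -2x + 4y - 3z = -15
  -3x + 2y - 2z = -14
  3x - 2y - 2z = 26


Using Cramer's rule. Expand each determinant along the first row.
D  = (-2)*[2*(-2) - (-2)*(-2)] - 4*[(-3)*(-2) - (-2)*3] + (-3)*[(-3)*(-2) - 2*3]
  = (-2)*(-8) - 4*(12) + (-3)*(0) = -32
Dx = (-15)*[2*(-2) - (-2)*(-2)] - 4*[(-14)*(-2) - (-2)*26] + (-3)*[(-14)*(-2) - 2*26]
  = (-15)*(-8) - 4*(80) + (-3)*(-24) = -128
Dy = (-2)*[(-14)*(-2) - (-2)*26] - (-15)*[(-3)*(-2) - (-2)*3] + (-3)*[(-3)*26 - (-14)*3]
  = (-2)*(80) - (-15)*(12) + (-3)*(-36) = 128
Dz = (-2)*[2*26 - (-14)*(-2)] - 4*[(-3)*26 - (-14)*3] + (-15)*[(-3)*(-2) - 2*3]
  = (-2)*(24) - 4*(-36) + (-15)*(0) = 96
x = Dx/D = -128/-32 = 4, y = Dy/D = 128/-32 = -4, z = Dz/D = 96/-32 = -3
Check eq1: (-2)(4) + (4)(-4) + (-3)(-3) = -15 = -15 ✓
Check eq2: (-3)(4) + (2)(-4) + (-2)(-3) = -14 = -14 ✓
Check eq3: (3)(4) + (-2)(-4) + (-2)(-3) = 26 = 26 ✓

x = 4, y = -4, z = -3


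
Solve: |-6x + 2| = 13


An absolute value equation |expr| = 13 gives two cases:
Case 1: -6x + 2 = 13
  -6x = 11, so x = -11/6
Case 2: -6x + 2 = -13
  -6x = -15, so x = 5/2

x = -11/6, x = 5/2


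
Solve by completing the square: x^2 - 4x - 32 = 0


Start: x^2 - 4x - 32 = 0
Move constant: x^2 - 4x = 32
Half of -4 is -2, squared is 4
Add 4 to both sides: x^2 - 4x + 4 = 36
(x - 2)^2 = 36
x - 2 = ±6
x = 2 + 6 = 8 or x = 2 - 6 = -4

x = -4, x = 8


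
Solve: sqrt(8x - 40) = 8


Square both sides: 8x - 40 = 8^2 = 64
8x = 64 + 40 = 104
x = 13
Check: sqrt(8*13 - 40) = sqrt(64) = 8 ✓

x = 13


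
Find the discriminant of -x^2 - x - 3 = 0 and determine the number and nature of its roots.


For ax^2 + bx + c = 0, discriminant D = b^2 - 4ac
Here a = -1, b = -1, c = -3
D = (-1)^2 - 4(-1)(-3) = 1 - 12 = -11

D = -11 < 0
The equation has no real roots (2 complex conjugate roots).

Discriminant = -11, no real roots (2 complex conjugate roots)


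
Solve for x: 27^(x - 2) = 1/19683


Express both sides with the same base.
1/19683 = 27^(-3)
Since the bases match, equate exponents: x - 2 = -3
So x = -3 - (-2) = -1

x = -1


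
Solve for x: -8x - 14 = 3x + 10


Starting with: -8x - 14 = 3x + 10
Move all x terms to left: (-8 - 3)x = 10 + 14
Simplify: -11x = 24
Divide both sides by -11: x = -24/11

x = -24/11


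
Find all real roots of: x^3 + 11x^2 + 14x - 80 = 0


Let p(x) = x^3 + 11x^2 + 14x - 80. By the rational root theorem (leading coefficient 1), any rational root is an integer divisor of 80: try ±1, ±2, ... in turn.
Test x = 1: value = -54 ≠ 0.
Test x = -1: value = -84 ≠ 0.
Test x = 2: value = 0 ✓, so (x - 2) is a factor.
Synthetic division by (x - 2): bring down 1; 1(2) + 11 = 13; 13(2) + 14 = 40; 40(2) - 80 = 0 → quotient x^2 + 13x + 40, remainder 0.
Solve the quadratic x^2 + 13x + 40 = 0: discriminant = 13^2 - 4(1)(40) = 169 - 160 = 9.
sqrt(9) = 3, so x = (-13 ± 3)/2: x = -5 or x = -8.

x = -8, x = -5, x = 2


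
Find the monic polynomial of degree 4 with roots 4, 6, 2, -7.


A monic polynomial with roots 4, 6, 2, -7 is:
p(x) = (x - 4)(x - 6)(x - 2)(x + 7)
After multiplying by (x - 4): x - 4
After multiplying by (x - 6): x^2 - 10x + 24
After multiplying by (x - 2): x^3 - 12x^2 + 44x - 48
After multiplying by (x + 7): x^4 - 5x^3 - 40x^2 + 260x - 336

x^4 - 5x^3 - 40x^2 + 260x - 336


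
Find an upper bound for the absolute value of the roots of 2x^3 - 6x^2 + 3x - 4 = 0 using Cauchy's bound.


Cauchy's bound: all roots r satisfy |r| <= 1 + max(|a_i/a_n|) for i = 0,...,n-1
where a_n is the leading coefficient.

Coefficients: [2, -6, 3, -4]
Leading coefficient a_n = 2
Ratios |a_i/a_n|: 3, 3/2, 2
Maximum ratio: 3
Cauchy's bound: |r| <= 1 + 3 = 4

Upper bound = 4


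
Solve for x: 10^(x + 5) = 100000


Express both sides with the same base.
100000 = 10^5
Since the bases match, equate exponents: x + 5 = 5
So x = 5 - (5) = 0

x = 0


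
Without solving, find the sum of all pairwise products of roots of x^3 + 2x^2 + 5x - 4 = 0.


By Vieta's formulas for x^3 + bx^2 + cx + d = 0:
  r1 + r2 + r3 = -b/a = -2
  r1*r2 + r1*r3 + r2*r3 = c/a = 5
  r1*r2*r3 = -d/a = 4


Sum of pairwise products = 5


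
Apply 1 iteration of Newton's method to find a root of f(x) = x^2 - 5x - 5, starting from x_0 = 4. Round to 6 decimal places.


Newton's method: x_(n+1) = x_n - f(x_n)/f'(x_n)
f(x) = x^2 - 5x - 5
f'(x) = 2x - 5

Iteration 1:
  f(4.000000) = -9.000000
  f'(4.000000) = 3.000000
  x_1 = 4.000000 - (-9.000000)/(3.000000) = 7.000000

x_1 = 7.000000


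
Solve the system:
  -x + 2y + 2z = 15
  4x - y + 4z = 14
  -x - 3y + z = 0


Using Cramer's rule. Expand each determinant along the first row.
D  = (-1)*[(-1)*1 - 4*(-3)] - 2*[4*1 - 4*(-1)] + 2*[4*(-3) - (-1)*(-1)]
  = (-1)*(11) - 2*(8) + 2*(-13) = -53
Dx = 15*[(-1)*1 - 4*(-3)] - 2*[14*1 - 4*0] + 2*[14*(-3) - (-1)*0]
  = 15*(11) - 2*(14) + 2*(-42) = 53
Dy = (-1)*[14*1 - 4*0] - 15*[4*1 - 4*(-1)] + 2*[4*0 - 14*(-1)]
  = (-1)*(14) - 15*(8) + 2*(14) = -106
Dz = (-1)*[(-1)*0 - 14*(-3)] - 2*[4*0 - 14*(-1)] + 15*[4*(-3) - (-1)*(-1)]
  = (-1)*(42) - 2*(14) + 15*(-13) = -265
x = Dx/D = 53/-53 = -1, y = Dy/D = -106/-53 = 2, z = Dz/D = -265/-53 = 5
Check eq1: (-1)(-1) + (2)(2) + (2)(5) = 15 = 15 ✓
Check eq2: (4)(-1) + (-1)(2) + (4)(5) = 14 = 14 ✓
Check eq3: (-1)(-1) + (-3)(2) + (1)(5) = 0 = 0 ✓

x = -1, y = 2, z = 5


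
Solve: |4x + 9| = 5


An absolute value equation |expr| = 5 gives two cases:
Case 1: 4x + 9 = 5
  4x = -4, so x = -1
Case 2: 4x + 9 = -5
  4x = -14, so x = -7/2

x = -7/2, x = -1


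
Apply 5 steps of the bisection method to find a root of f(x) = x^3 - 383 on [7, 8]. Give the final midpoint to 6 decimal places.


f(x) = x^3 - 383
f(7) = -40 < 0
f(8) = 129 > 0

Step 1: midpoint = (7.000000 + 8.000000)/2 = 7.500000
  f(7.500000) = 38.875000
  f(mid) > 0, so root is in [7.000000, 7.500000]

Step 2: midpoint = (7.000000 + 7.500000)/2 = 7.250000
  f(7.250000) = -1.921875
  f(mid) < 0, so root is in [7.250000, 7.500000]

Step 3: midpoint = (7.250000 + 7.500000)/2 = 7.375000
  f(7.375000) = 18.130859
  f(mid) > 0, so root is in [7.250000, 7.375000]

Step 4: midpoint = (7.250000 + 7.375000)/2 = 7.312500
  f(7.312500) = 8.018799
  f(mid) > 0, so root is in [7.250000, 7.312500]

Step 5: midpoint = (7.250000 + 7.312500)/2 = 7.281250
  f(7.281250) = 3.027130
  f(mid) > 0, so root is in [7.250000, 7.281250]

midpoint = 7.281250


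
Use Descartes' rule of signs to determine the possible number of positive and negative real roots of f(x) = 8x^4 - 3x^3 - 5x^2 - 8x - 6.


Descartes' rule of signs:

For positive roots, count sign changes in f(x) = 8x^4 - 3x^3 - 5x^2 - 8x - 6:
Signs of coefficients: +, -, -, -, -
Number of sign changes: 1
Possible positive real roots: 1

For negative roots, examine f(-x) = 8x^4 + 3x^3 - 5x^2 + 8x - 6:
Signs of coefficients: +, +, -, +, -
Number of sign changes: 3
Possible negative real roots: 3, 1

Positive roots: 1; Negative roots: 3 or 1


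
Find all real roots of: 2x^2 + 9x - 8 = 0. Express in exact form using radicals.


Using the quadratic formula: x = (-b ± sqrt(b^2 - 4ac)) / (2a)
Here a = 2, b = 9, c = -8
Discriminant = b^2 - 4ac = 9^2 - 4(2)(-8) = 81 + 64 = 145
Since discriminant = 145 > 0, there are two real roots.
x = (-9 ± sqrt(145)) / 4
Numerically: x ≈ 0.7604 or x ≈ -5.2604

x = (-9 + sqrt(145)) / 4 or x = (-9 - sqrt(145)) / 4


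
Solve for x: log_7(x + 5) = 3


Convert to exponential form: x + 5 = 7^3 = 343
x = 343 - 5 = 338
Check: log_7(338 + 5) = log_7(343) = log_7(343) = 3 ✓

x = 338


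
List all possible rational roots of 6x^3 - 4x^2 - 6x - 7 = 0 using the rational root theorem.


Rational root theorem: possible roots are ±p/q where:
  p divides the constant term (-7): p ∈ {1, 7}
  q divides the leading coefficient (6): q ∈ {1, 2, 3, 6}

All possible rational roots: -7, -7/2, -7/3, -7/6, -1, -1/2, -1/3, -1/6, 1/6, 1/3, 1/2, 1, 7/6, 7/3, 7/2, 7

-7, -7/2, -7/3, -7/6, -1, -1/2, -1/3, -1/6, 1/6, 1/3, 1/2, 1, 7/6, 7/3, 7/2, 7


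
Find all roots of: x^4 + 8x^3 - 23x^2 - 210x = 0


The constant term is 0, so x = 0 is a root. Factor out x:
  x^3 + 8x^2 - 23x - 210 = 0
Let p(x) = x^3 + 8x^2 - 23x - 210. By the rational root theorem (leading coefficient 1), any rational root is an integer divisor of 210: try ±1, ±2, ... in turn.
Test x = 1: value = -224 ≠ 0.
Test x = -1: value = -180 ≠ 0.
Test x = 2: value = -216 ≠ 0.
Test x = -2: value = -140 ≠ 0.
Test x = 3: value = -180 ≠ 0.
Test x = -3: value = -96 ≠ 0.
Test x = 5: value = 0 ✓, so (x - 5) is a factor.
Synthetic division by (x - 5): bring down 1; 1(5) + 8 = 13; 13(5) - 23 = 42; 42(5) - 210 = 0 → quotient x^2 + 13x + 42, remainder 0.
Solve the quadratic x^2 + 13x + 42 = 0: discriminant = 13^2 - 4(1)(42) = 169 - 168 = 1.
sqrt(1) = 1, so x = (-13 ± 1)/2: x = -6 or x = -7.
Collecting all roots found:

x = -7, x = -6, x = 0, x = 5


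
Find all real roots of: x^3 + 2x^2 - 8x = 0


The constant term is 0, so x = 0 is a root. Factor out x:
  x(x^2 + 2x - 8) = 0
Solve the quadratic x^2 + 2x - 8 = 0: discriminant = 2^2 - 4(1)(-8) = 4 + 32 = 36.
sqrt(36) = 6, so x = (-2 ± 6)/2: x = 2 or x = -4.

x = -4, x = 0, x = 2


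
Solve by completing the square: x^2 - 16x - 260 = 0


Start: x^2 - 16x - 260 = 0
Move constant: x^2 - 16x = 260
Half of -16 is -8, squared is 64
Add 64 to both sides: x^2 - 16x + 64 = 324
(x - 8)^2 = 324
x - 8 = ±18
x = 8 + 18 = 26 or x = 8 - 18 = -10

x = -10, x = 26


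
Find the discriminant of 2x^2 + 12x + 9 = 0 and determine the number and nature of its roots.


For ax^2 + bx + c = 0, discriminant D = b^2 - 4ac
Here a = 2, b = 12, c = 9
D = (12)^2 - 4(2)(9) = 144 - 72 = 72

D = 72 > 0 but not a perfect square
The equation has 2 distinct real irrational roots.

Discriminant = 72, 2 distinct real irrational roots


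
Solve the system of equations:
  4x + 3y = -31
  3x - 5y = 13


Using Cramer's rule:
Determinant D = (4)(-5) - (3)(3) = -20 - 9 = -29
Dx = (-31)(-5) - (13)(3) = 155 - 39 = 116
Dy = (4)(13) - (3)(-31) = 52 + 93 = 145
x = Dx/D = 116/-29 = -4
y = Dy/D = 145/-29 = -5

x = -4, y = -5


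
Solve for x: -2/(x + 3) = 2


Multiply both sides by (x + 3): -2 = 2(x + 3)
Distribute: -2 = 2x + 6
2x = -2 - 6 = -8
x = -4

x = -4


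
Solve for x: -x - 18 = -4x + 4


Starting with: -x - 18 = -4x + 4
Move all x terms to left: (-1 + 4)x = 4 + 18
Simplify: 3x = 22
Divide both sides by 3: x = 22/3

x = 22/3


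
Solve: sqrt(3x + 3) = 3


Square both sides: 3x + 3 = 3^2 = 9
3x = 9 - 3 = 6
x = 2
Check: sqrt(3*2 + 3) = sqrt(9) = 3 ✓

x = 2


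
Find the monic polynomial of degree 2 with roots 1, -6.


A monic polynomial with roots 1, -6 is:
p(x) = (x - 1)(x + 6)
After multiplying by (x - 1): x - 1
After multiplying by (x + 6): x^2 + 5x - 6

x^2 + 5x - 6


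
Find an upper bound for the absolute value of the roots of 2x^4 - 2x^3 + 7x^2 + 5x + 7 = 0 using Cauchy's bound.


Cauchy's bound: all roots r satisfy |r| <= 1 + max(|a_i/a_n|) for i = 0,...,n-1
where a_n is the leading coefficient.

Coefficients: [2, -2, 7, 5, 7]
Leading coefficient a_n = 2
Ratios |a_i/a_n|: 1, 7/2, 5/2, 7/2
Maximum ratio: 7/2
Cauchy's bound: |r| <= 1 + 7/2 = 9/2

Upper bound = 9/2


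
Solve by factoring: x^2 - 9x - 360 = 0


We need two numbers that multiply to -360 and add to -9.
Those numbers are 15 and -24 (since 15 * (-24) = -360 and 15 + (-24) = -9).
So x^2 - 9x - 360 = (x + 15)(x - 24) = 0
Setting each factor to zero: x = -15 or x = 24

x = -15, x = 24


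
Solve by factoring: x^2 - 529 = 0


We need two numbers that multiply to -529 and add to 0.
Those numbers are -23 and 23 (since (-23) * 23 = -529 and (-23) + 23 = 0).
So x^2 - 529 = (x - 23)(x + 23) = 0
Setting each factor to zero: x = 23 or x = -23

x = -23, x = 23


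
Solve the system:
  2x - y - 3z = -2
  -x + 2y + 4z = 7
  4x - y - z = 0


Using Cramer's rule. Expand each determinant along the first row.
D  = 2*[2*(-1) - 4*(-1)] - (-1)*[(-1)*(-1) - 4*4] + (-3)*[(-1)*(-1) - 2*4]
  = 2*(2) - (-1)*(-15) + (-3)*(-7) = 10
Dx = (-2)*[2*(-1) - 4*(-1)] - (-1)*[7*(-1) - 4*0] + (-3)*[7*(-1) - 2*0]
  = (-2)*(2) - (-1)*(-7) + (-3)*(-7) = 10
Dy = 2*[7*(-1) - 4*0] - (-2)*[(-1)*(-1) - 4*4] + (-3)*[(-1)*0 - 7*4]
  = 2*(-7) - (-2)*(-15) + (-3)*(-28) = 40
Dz = 2*[2*0 - 7*(-1)] - (-1)*[(-1)*0 - 7*4] + (-2)*[(-1)*(-1) - 2*4]
  = 2*(7) - (-1)*(-28) + (-2)*(-7) = 0
x = Dx/D = 10/10 = 1, y = Dy/D = 40/10 = 4, z = Dz/D = 0/10 = 0
Check eq1: (2)(1) + (-1)(4) + (-3)(0) = -2 = -2 ✓
Check eq2: (-1)(1) + (2)(4) + (4)(0) = 7 = 7 ✓
Check eq3: (4)(1) + (-1)(4) + (-1)(0) = 0 = 0 ✓

x = 1, y = 4, z = 0


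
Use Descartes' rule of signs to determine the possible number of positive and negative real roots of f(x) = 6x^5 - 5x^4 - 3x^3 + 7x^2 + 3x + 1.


Descartes' rule of signs:

For positive roots, count sign changes in f(x) = 6x^5 - 5x^4 - 3x^3 + 7x^2 + 3x + 1:
Signs of coefficients: +, -, -, +, +, +
Number of sign changes: 2
Possible positive real roots: 2, 0

For negative roots, examine f(-x) = -6x^5 - 5x^4 + 3x^3 + 7x^2 - 3x + 1:
Signs of coefficients: -, -, +, +, -, +
Number of sign changes: 3
Possible negative real roots: 3, 1

Positive roots: 2 or 0; Negative roots: 3 or 1


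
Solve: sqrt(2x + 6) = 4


Square both sides: 2x + 6 = 4^2 = 16
2x = 16 - 6 = 10
x = 5
Check: sqrt(2*5 + 6) = sqrt(16) = 4 ✓

x = 5


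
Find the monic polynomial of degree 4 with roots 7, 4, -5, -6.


A monic polynomial with roots 7, 4, -5, -6 is:
p(x) = (x - 7)(x - 4)(x + 5)(x + 6)
After multiplying by (x - 7): x - 7
After multiplying by (x - 4): x^2 - 11x + 28
After multiplying by (x + 5): x^3 - 6x^2 - 27x + 140
After multiplying by (x + 6): x^4 - 63x^2 - 22x + 840

x^4 - 63x^2 - 22x + 840


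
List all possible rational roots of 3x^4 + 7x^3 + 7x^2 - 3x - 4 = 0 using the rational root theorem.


Rational root theorem: possible roots are ±p/q where:
  p divides the constant term (-4): p ∈ {1, 2, 4}
  q divides the leading coefficient (3): q ∈ {1, 3}

All possible rational roots: -4, -2, -4/3, -1, -2/3, -1/3, 1/3, 2/3, 1, 4/3, 2, 4

-4, -2, -4/3, -1, -2/3, -1/3, 1/3, 2/3, 1, 4/3, 2, 4


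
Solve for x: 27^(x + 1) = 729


Express both sides with the same base.
729 = 27^2
Since the bases match, equate exponents: x + 1 = 2
So x = 2 - (1) = 1

x = 1


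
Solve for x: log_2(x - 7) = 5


Convert to exponential form: x - 7 = 2^5 = 32
x = 32 + 7 = 39
Check: log_2(39 - 7) = log_2(32) = log_2(32) = 5 ✓

x = 39


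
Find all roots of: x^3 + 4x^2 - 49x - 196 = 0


Let p(x) = x^3 + 4x^2 - 49x - 196. By the rational root theorem (leading coefficient 1), any rational root is an integer divisor of 196: try ±1, ±2, ... in turn.
Test x = 1: value = -240 ≠ 0.
Test x = -1: value = -144 ≠ 0.
Test x = 2: value = -270 ≠ 0.
Test x = -2: value = -90 ≠ 0.
Test x = 4: value = -264 ≠ 0.
Test x = -4: value = 0 ✓, so (x + 4) is a factor.
Synthetic division by (x + 4): bring down 1; 1(-4) + 4 = 0; 0(-4) - 49 = -49; (-49)(-4) - 196 = 0 → quotient x^2 - 49, remainder 0.
Solve the quadratic x^2 - 49 = 0: discriminant = 0^2 - 4(1)(-49) = 0 + 196 = 196.
sqrt(196) = 14, so x = (0 ± 14)/2: x = 7 or x = -7.
Collecting all roots found:

x = -7, x = -4, x = 7


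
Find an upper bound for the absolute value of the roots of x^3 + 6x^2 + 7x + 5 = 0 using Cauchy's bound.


Cauchy's bound: all roots r satisfy |r| <= 1 + max(|a_i/a_n|) for i = 0,...,n-1
where a_n is the leading coefficient.

Coefficients: [1, 6, 7, 5]
Leading coefficient a_n = 1
Ratios |a_i/a_n|: 6, 7, 5
Maximum ratio: 7
Cauchy's bound: |r| <= 1 + 7 = 8

Upper bound = 8


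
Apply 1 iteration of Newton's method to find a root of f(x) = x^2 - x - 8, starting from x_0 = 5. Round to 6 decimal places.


Newton's method: x_(n+1) = x_n - f(x_n)/f'(x_n)
f(x) = x^2 - x - 8
f'(x) = 2x - 1

Iteration 1:
  f(5.000000) = 12.000000
  f'(5.000000) = 9.000000
  x_1 = 5.000000 - (12.000000)/(9.000000) = 3.666667

x_1 = 3.666667


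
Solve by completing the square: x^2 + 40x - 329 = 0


Start: x^2 + 40x - 329 = 0
Move constant: x^2 + 40x = 329
Half of 40 is 20, squared is 400
Add 400 to both sides: x^2 + 40x + 400 = 729
(x + 20)^2 = 729
x + 20 = ±27
x = -20 + 27 = 7 or x = -20 - 27 = -47

x = -47, x = 7


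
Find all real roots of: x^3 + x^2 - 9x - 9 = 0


Let p(x) = x^3 + x^2 - 9x - 9. By the rational root theorem (leading coefficient 1), any rational root is an integer divisor of 9: try ±1, ±2, ... in turn.
Test x = 1: value = -16 ≠ 0.
Test x = -1: value = 0 ✓, so (x + 1) is a factor.
Synthetic division by (x + 1): bring down 1; 1(-1) + 1 = 0; 0(-1) - 9 = -9; (-9)(-1) - 9 = 0 → quotient x^2 - 9, remainder 0.
Solve the quadratic x^2 - 9 = 0: discriminant = 0^2 - 4(1)(-9) = 0 + 36 = 36.
sqrt(36) = 6, so x = (0 ± 6)/2: x = 3 or x = -3.

x = -3, x = -1, x = 3


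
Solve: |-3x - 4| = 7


An absolute value equation |expr| = 7 gives two cases:
Case 1: -3x - 4 = 7
  -3x = 11, so x = -11/3
Case 2: -3x - 4 = -7
  -3x = -3, so x = 1

x = -11/3, x = 1


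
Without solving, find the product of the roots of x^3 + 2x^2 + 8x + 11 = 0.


By Vieta's formulas for x^3 + bx^2 + cx + d = 0:
  r1 + r2 + r3 = -b/a = -2
  r1*r2 + r1*r3 + r2*r3 = c/a = 8
  r1*r2*r3 = -d/a = -11


Product = -11


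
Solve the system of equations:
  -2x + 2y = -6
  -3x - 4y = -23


Using Cramer's rule:
Determinant D = (-2)(-4) - (-3)(2) = 8 + 6 = 14
Dx = (-6)(-4) - (-23)(2) = 24 + 46 = 70
Dy = (-2)(-23) - (-3)(-6) = 46 - 18 = 28
x = Dx/D = 70/14 = 5
y = Dy/D = 28/14 = 2

x = 5, y = 2


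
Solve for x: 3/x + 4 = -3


Subtract 4 from both sides: 3/x = -7
Multiply both sides by x: 3 = -7 * x
Divide by -7: x = -3/7

x = -3/7


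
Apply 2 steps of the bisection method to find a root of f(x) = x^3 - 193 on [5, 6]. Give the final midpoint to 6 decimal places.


f(x) = x^3 - 193
f(5) = -68 < 0
f(6) = 23 > 0

Step 1: midpoint = (5.000000 + 6.000000)/2 = 5.500000
  f(5.500000) = -26.625000
  f(mid) < 0, so root is in [5.500000, 6.000000]

Step 2: midpoint = (5.500000 + 6.000000)/2 = 5.750000
  f(5.750000) = -2.890625
  f(mid) < 0, so root is in [5.750000, 6.000000]

midpoint = 5.750000


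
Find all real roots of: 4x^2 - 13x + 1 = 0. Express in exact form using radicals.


Using the quadratic formula: x = (-b ± sqrt(b^2 - 4ac)) / (2a)
Here a = 4, b = -13, c = 1
Discriminant = b^2 - 4ac = (-13)^2 - 4(4)(1) = 169 - 16 = 153
Since discriminant = 153 > 0, there are two real roots.
x = (13 ± 3*sqrt(17)) / 8
Numerically: x ≈ 3.1712 or x ≈ 0.0788

x = (13 + 3*sqrt(17)) / 8 or x = (13 - 3*sqrt(17)) / 8


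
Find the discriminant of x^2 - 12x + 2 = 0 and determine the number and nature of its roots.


For ax^2 + bx + c = 0, discriminant D = b^2 - 4ac
Here a = 1, b = -12, c = 2
D = (-12)^2 - 4(1)(2) = 144 - 8 = 136

D = 136 > 0 but not a perfect square
The equation has 2 distinct real irrational roots.

Discriminant = 136, 2 distinct real irrational roots


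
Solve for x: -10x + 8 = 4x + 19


Starting with: -10x + 8 = 4x + 19
Move all x terms to left: (-10 - 4)x = 19 - 8
Simplify: -14x = 11
Divide both sides by -14: x = -11/14

x = -11/14


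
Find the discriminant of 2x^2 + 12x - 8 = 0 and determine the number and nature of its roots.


For ax^2 + bx + c = 0, discriminant D = b^2 - 4ac
Here a = 2, b = 12, c = -8
D = (12)^2 - 4(2)(-8) = 144 + 64 = 208

D = 208 > 0 but not a perfect square
The equation has 2 distinct real irrational roots.

Discriminant = 208, 2 distinct real irrational roots


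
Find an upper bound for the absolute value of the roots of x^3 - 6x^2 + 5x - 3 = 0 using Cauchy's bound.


Cauchy's bound: all roots r satisfy |r| <= 1 + max(|a_i/a_n|) for i = 0,...,n-1
where a_n is the leading coefficient.

Coefficients: [1, -6, 5, -3]
Leading coefficient a_n = 1
Ratios |a_i/a_n|: 6, 5, 3
Maximum ratio: 6
Cauchy's bound: |r| <= 1 + 6 = 7

Upper bound = 7


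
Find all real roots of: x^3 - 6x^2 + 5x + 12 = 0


Let p(x) = x^3 - 6x^2 + 5x + 12. By the rational root theorem (leading coefficient 1), any rational root is an integer divisor of 12: try ±1, ±2, ... in turn.
Test x = 1: value = 12 ≠ 0.
Test x = -1: value = 0 ✓, so (x + 1) is a factor.
Synthetic division by (x + 1): bring down 1; 1(-1) - 6 = -7; (-7)(-1) + 5 = 12; 12(-1) + 12 = 0 → quotient x^2 - 7x + 12, remainder 0.
Solve the quadratic x^2 - 7x + 12 = 0: discriminant = (-7)^2 - 4(1)(12) = 49 - 48 = 1.
sqrt(1) = 1, so x = (7 ± 1)/2: x = 4 or x = 3.

x = -1, x = 3, x = 4


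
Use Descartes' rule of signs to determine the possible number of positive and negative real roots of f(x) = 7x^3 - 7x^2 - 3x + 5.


Descartes' rule of signs:

For positive roots, count sign changes in f(x) = 7x^3 - 7x^2 - 3x + 5:
Signs of coefficients: +, -, -, +
Number of sign changes: 2
Possible positive real roots: 2, 0

For negative roots, examine f(-x) = -7x^3 - 7x^2 + 3x + 5:
Signs of coefficients: -, -, +, +
Number of sign changes: 1
Possible negative real roots: 1

Positive roots: 2 or 0; Negative roots: 1


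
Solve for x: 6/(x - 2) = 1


Multiply both sides by (x - 2): 6 = 1(x - 2)
Distribute: 6 = x - 2
x = 6 + 2 = 8
x = 8

x = 8


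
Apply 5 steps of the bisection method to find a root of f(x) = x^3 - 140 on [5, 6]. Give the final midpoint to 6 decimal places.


f(x) = x^3 - 140
f(5) = -15 < 0
f(6) = 76 > 0

Step 1: midpoint = (5.000000 + 6.000000)/2 = 5.500000
  f(5.500000) = 26.375000
  f(mid) > 0, so root is in [5.000000, 5.500000]

Step 2: midpoint = (5.000000 + 5.500000)/2 = 5.250000
  f(5.250000) = 4.703125
  f(mid) > 0, so root is in [5.000000, 5.250000]

Step 3: midpoint = (5.000000 + 5.250000)/2 = 5.125000
  f(5.125000) = -5.388672
  f(mid) < 0, so root is in [5.125000, 5.250000]

Step 4: midpoint = (5.125000 + 5.250000)/2 = 5.187500
  f(5.187500) = -0.403564
  f(mid) < 0, so root is in [5.187500, 5.250000]

Step 5: midpoint = (5.187500 + 5.250000)/2 = 5.218750
  f(5.218750) = 2.134491
  f(mid) > 0, so root is in [5.187500, 5.218750]

midpoint = 5.218750


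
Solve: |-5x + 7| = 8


An absolute value equation |expr| = 8 gives two cases:
Case 1: -5x + 7 = 8
  -5x = 1, so x = -1/5
Case 2: -5x + 7 = -8
  -5x = -15, so x = 3

x = -1/5, x = 3


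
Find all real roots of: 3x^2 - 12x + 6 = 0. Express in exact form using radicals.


Using the quadratic formula: x = (-b ± sqrt(b^2 - 4ac)) / (2a)
Here a = 3, b = -12, c = 6
Discriminant = b^2 - 4ac = (-12)^2 - 4(3)(6) = 144 - 72 = 72
Since discriminant = 72 > 0, there are two real roots.
x = (12 ± 6*sqrt(2)) / 6
Simplifying: x = 2 ± sqrt(2)
Numerically: x ≈ 3.4142 or x ≈ 0.5858

x = 2 + sqrt(2) or x = 2 - sqrt(2)


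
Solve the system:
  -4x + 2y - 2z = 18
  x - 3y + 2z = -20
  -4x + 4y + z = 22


Using Cramer's rule. Expand each determinant along the first row.
D  = (-4)*[(-3)*1 - 2*4] - 2*[1*1 - 2*(-4)] + (-2)*[1*4 - (-3)*(-4)]
  = (-4)*(-11) - 2*(9) + (-2)*(-8) = 42
Dx = 18*[(-3)*1 - 2*4] - 2*[(-20)*1 - 2*22] + (-2)*[(-20)*4 - (-3)*22]
  = 18*(-11) - 2*(-64) + (-2)*(-14) = -42
Dy = (-4)*[(-20)*1 - 2*22] - 18*[1*1 - 2*(-4)] + (-2)*[1*22 - (-20)*(-4)]
  = (-4)*(-64) - 18*(9) + (-2)*(-58) = 210
Dz = (-4)*[(-3)*22 - (-20)*4] - 2*[1*22 - (-20)*(-4)] + 18*[1*4 - (-3)*(-4)]
  = (-4)*(14) - 2*(-58) + 18*(-8) = -84
x = Dx/D = -42/42 = -1, y = Dy/D = 210/42 = 5, z = Dz/D = -84/42 = -2
Check eq1: (-4)(-1) + (2)(5) + (-2)(-2) = 18 = 18 ✓
Check eq2: (1)(-1) + (-3)(5) + (2)(-2) = -20 = -20 ✓
Check eq3: (-4)(-1) + (4)(5) + (1)(-2) = 22 = 22 ✓

x = -1, y = 5, z = -2
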